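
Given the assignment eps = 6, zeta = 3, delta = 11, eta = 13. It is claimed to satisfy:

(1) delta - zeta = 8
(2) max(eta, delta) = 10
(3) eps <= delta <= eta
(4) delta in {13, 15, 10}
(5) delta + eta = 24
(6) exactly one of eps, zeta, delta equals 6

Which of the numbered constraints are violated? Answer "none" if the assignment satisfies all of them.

Constraints 2 and 4 do not hold.

(1) delta - zeta = 11 - 3 = 8  OK
(2) max(13, 11) = 13, not 10  FAIL
(3) values 6 <= 11 <= 13  OK
(4) delta = 11 is not in {13, 15, 10}  FAIL
(5) delta + eta = 11 + 13 = 24  OK
(6) eps=6, zeta=3, delta=11; 1 of them equals 6  OK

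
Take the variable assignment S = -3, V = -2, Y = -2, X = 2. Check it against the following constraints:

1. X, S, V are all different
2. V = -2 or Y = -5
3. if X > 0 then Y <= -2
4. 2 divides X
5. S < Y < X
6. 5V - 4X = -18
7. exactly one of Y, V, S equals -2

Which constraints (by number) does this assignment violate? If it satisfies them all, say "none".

1. values 2, -3, -2 are pairwise distinct  holds
2. V = -2 = -2 (first disjunct)  holds
3. X = 2 > 0, so we need Y ≤ -2; Y = -2 ≤ -2  holds
4. 2 / 2 = 1, so 2 divides 2  holds
5. values -3 < -2 < 2  holds
6. 5V - 4X = 5(-2) - 4(2) = -18  holds
7. Y=-2, V=-2, S=-3; 2 of them equal -2, not exactly one  fails

No — constraint 7 is not satisfied.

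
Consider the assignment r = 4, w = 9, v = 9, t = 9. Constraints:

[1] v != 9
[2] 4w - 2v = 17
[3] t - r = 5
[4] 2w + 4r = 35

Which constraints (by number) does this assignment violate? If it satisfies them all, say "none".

[1] v = 9, but 9 is required to differ — fails.
[2] 4w - 2v = 4(9) - 2(9) = 18, not 17 — fails.
[3] t - r = 9 - 4 = 5 — holds.
[4] 2w + 4r = 2(9) + 4(4) = 34, not 35 — fails.

The assignment fails constraints 1, 2, 4.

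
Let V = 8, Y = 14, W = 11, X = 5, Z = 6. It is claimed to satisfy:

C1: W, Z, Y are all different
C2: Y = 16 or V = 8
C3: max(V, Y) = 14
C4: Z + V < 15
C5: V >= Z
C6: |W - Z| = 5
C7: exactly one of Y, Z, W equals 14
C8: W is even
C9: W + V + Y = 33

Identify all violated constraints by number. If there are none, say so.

The assignment fails constraint 8.

C1: values 11, 6, 14 are pairwise distinct — holds.
C2: Y = 14 ≠ 16, but V = 8 = 8 (second disjunct) — holds.
C3: max(8, 14) = 14 — holds.
C4: Z + V = 6 + 8 = 14; 14 < 15 — holds.
C5: V = 8, Z = 6; 8 ≥ 6 — holds.
C6: |11 - 6| = 5 — holds.
C7: Y=14, Z=6, W=11; 1 of them equals 14 — holds.
C8: W = 11 is odd — does not hold.
C9: W + V + Y = 11 + 8 + 14 = 33 — holds.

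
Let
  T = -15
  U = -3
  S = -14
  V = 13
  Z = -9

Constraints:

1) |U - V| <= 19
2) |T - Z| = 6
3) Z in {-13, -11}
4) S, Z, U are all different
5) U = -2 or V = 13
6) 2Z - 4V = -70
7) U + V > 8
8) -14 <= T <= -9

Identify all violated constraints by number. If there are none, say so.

Violated: 3 and 8.

1) |-3 - 13| = 16; 16 ≤ 19 — holds.
2) |-15 - (-9)| = 6 — holds.
3) Z = -9 is not in {-13, -11} — fails.
4) values -14, -9, -3 are pairwise distinct — holds.
5) U = -3 ≠ -2, but V = 13 = 13 (second disjunct) — holds.
6) 2Z - 4V = 2(-9) - 4(13) = -70 — holds.
7) U + V = -3 + 13 = 10; 10 > 8 — holds.
8) T = -15 is outside [-14, -9] — fails.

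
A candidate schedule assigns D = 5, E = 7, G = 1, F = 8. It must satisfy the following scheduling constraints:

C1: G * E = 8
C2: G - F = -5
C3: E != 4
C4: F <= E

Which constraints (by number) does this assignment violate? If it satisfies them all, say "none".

C1: G * E = 1 * 7 = 7, not 8 — fails.
C2: G - F = 1 - 8 = -7, not -5 — fails.
C3: E = 7, and 7 ≠ 4 — holds.
C4: F = 8, E = 7; 8 > 7 (want ≤) — fails.

The assignment fails constraints 1, 2, 4.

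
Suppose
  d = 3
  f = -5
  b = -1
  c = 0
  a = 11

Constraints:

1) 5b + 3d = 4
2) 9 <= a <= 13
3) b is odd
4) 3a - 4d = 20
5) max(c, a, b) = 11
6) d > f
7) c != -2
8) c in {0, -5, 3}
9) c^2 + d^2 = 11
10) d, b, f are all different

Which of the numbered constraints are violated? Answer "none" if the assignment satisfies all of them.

The assignment fails constraints 4 and 9.

1) 5b + 3d = 5(-1) + 3(3) = 4 — OK.
2) a = 11 lies in [9, 13] — OK.
3) b = -1 is odd — OK.
4) 3a - 4d = 3(11) - 4(3) = 21, not 20 — violated.
5) max(0, 11, -1) = 11 — OK.
6) d = 3, f = -5; 3 > -5 — OK.
7) c = 0, and 0 ≠ -2 — OK.
8) c = 0 is in {0, -5, 3} — OK.
9) c^2 + d^2 = 0^2 + 3^2 = 0 + 9 = 9, not 11 — violated.
10) values 3, -1, -5 are pairwise distinct — OK.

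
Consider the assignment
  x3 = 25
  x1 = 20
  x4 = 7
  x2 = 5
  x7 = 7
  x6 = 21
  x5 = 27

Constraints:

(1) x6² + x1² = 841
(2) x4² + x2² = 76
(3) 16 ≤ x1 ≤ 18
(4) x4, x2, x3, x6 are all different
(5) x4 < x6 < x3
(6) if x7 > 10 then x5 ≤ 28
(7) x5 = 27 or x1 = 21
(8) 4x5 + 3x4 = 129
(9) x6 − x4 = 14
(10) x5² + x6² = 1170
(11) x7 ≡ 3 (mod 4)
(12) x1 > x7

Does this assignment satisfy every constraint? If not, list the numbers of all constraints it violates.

Constraints 2 and 3 are violated.

(1) x6² + x1² = 21² + 20² = 441 + 400 = 841 — holds.
(2) x4² + x2² = 7² + 5² = 49 + 25 = 74, not 76 — fails.
(3) x1 = 20 is outside [16, 18] — fails.
(4) values 7, 5, 25, 21 are pairwise distinct — holds.
(5) values 7 < 21 < 25 — holds.
(6) x7 = 7, not > 10; antecedent false, conditional vacuously true — holds.
(7) x5 = 27 = 27 (first disjunct) — holds.
(8) 4x5 + 3x4 = 4(27) + 3(7) = 129 — holds.
(9) x6 − x4 = 21 − 7 = 14 — holds.
(10) x5² + x6² = 27² + 21² = 729 + 441 = 1170 — holds.
(11) 7 mod 4 = 3 — holds.
(12) x1 = 20, x7 = 7; 20 > 7 — holds.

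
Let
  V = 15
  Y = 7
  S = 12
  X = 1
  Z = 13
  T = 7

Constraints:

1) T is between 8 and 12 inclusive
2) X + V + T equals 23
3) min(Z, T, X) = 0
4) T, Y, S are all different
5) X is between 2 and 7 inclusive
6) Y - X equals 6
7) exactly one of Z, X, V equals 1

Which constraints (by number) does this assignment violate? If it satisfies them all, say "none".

1) T = 7 is outside [8, 12] — violated.
2) X + V + T = 1 + 15 + 7 = 23 — OK.
3) min(13, 7, 1) = 1, not 0 — violated.
4) T = Y = 7, not all different — violated.
5) X = 1 is outside [2, 7] — violated.
6) Y - X = 7 - 1 = 6 — OK.
7) Z=13, X=1, V=15; 1 of them equals 1 — OK.

Violated: 1, 3, 4, and 5.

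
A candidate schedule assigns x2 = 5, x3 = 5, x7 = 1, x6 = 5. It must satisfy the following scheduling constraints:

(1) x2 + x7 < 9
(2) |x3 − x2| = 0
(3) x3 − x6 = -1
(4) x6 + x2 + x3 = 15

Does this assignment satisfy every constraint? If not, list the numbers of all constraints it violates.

No — constraint 3 is not satisfied.

(1) x2 + x7 = 5 + 1 = 6; 6 < 9  ✓
(2) |5 − 5| = 0  ✓
(3) x3 − x6 = 5 − 5 = 0, not -1  ✗
(4) x6 + x2 + x3 = 5 + 5 + 5 = 15  ✓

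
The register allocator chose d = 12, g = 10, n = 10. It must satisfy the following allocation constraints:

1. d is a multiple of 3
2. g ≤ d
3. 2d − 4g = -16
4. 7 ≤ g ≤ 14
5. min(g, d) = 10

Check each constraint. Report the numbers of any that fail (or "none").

None — every constraint holds.

1. 12 / 3 = 4, so 3 divides 12 — satisfied.
2. g = 10, d = 12; 10 ≤ 12 — satisfied.
3. 2d − 4g = 2(12) − 4(10) = -16 — satisfied.
4. g = 10 lies in [7, 14] — satisfied.
5. min(10, 12) = 10 — satisfied.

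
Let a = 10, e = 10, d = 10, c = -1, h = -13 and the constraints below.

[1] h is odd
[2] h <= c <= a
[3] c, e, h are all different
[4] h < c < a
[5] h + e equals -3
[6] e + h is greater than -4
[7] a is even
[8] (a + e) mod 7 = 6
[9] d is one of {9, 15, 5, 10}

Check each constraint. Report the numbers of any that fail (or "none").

[1] h = -13 is odd — OK.
[2] values -13 <= -1 <= 10 — OK.
[3] values -1, 10, -13 are pairwise distinct — OK.
[4] values -13 < -1 < 10 — OK.
[5] h + e = -13 + 10 = -3 — OK.
[6] e + h = 10 + (-13) = -3; -3 > -4 — OK.
[7] a = 10 is even — OK.
[8] a + e = 20; 20 mod 7 = 6 — OK.
[9] d = 10 is in {9, 15, 5, 10} — OK.

All constraints are satisfied.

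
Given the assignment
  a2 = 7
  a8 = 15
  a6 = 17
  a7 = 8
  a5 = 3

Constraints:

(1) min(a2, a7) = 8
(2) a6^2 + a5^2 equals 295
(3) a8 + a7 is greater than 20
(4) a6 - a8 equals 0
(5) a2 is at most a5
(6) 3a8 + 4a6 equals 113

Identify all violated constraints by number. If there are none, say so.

Constraints 1, 2, 4, 5 are violated.

(1) min(7, 8) = 7, not 8  false
(2) a6^2 + a5^2 = 17^2 + 3^2 = 289 + 9 = 298, not 295  false
(3) a8 + a7 = 15 + 8 = 23; 23 > 20  true
(4) a6 - a8 = 17 - 15 = 2, not 0  false
(5) a2 = 7, a5 = 3; 7 > 3 (want ≤)  false
(6) 3a8 + 4a6 = 3(15) + 4(17) = 113  true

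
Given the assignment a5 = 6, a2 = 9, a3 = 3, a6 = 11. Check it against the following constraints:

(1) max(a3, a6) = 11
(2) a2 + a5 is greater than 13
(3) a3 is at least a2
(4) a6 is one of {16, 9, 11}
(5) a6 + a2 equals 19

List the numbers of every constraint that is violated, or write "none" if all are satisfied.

(1) max(3, 11) = 11  holds
(2) a2 + a5 = 9 + 6 = 15; 15 > 13  holds
(3) a3 = 3, a2 = 9; 3 < 9 (want ≥)  fails
(4) a6 = 11 is in {16, 9, 11}  holds
(5) a6 + a2 = 11 + 9 = 20, not 19  fails

Constraints 3 and 5 are violated.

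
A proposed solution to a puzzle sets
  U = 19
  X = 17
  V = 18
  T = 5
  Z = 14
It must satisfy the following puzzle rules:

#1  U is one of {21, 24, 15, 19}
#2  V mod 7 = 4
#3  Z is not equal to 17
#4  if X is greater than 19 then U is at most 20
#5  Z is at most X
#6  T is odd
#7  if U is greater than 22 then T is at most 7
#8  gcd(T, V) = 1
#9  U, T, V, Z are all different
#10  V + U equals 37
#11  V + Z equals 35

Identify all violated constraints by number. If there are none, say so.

The assignment fails constraint 11.

#1 U = 19 is in {21, 24, 15, 19} — holds.
#2 18 mod 7 = 4 — holds.
#3 Z = 14, and 14 ≠ 17 — holds.
#4 X = 17, not > 19; antecedent false, conditional vacuously true — holds.
#5 Z = 14, X = 17; 14 ≤ 17 — holds.
#6 T = 5 is odd — holds.
#7 U = 19, not > 22; antecedent false, conditional vacuously true — holds.
#8 gcd(5, 18) = 1 — holds.
#9 values 19, 5, 18, 14 are pairwise distinct — holds.
#10 V + U = 18 + 19 = 37 — holds.
#11 V + Z = 18 + 14 = 32, not 35 — does not hold.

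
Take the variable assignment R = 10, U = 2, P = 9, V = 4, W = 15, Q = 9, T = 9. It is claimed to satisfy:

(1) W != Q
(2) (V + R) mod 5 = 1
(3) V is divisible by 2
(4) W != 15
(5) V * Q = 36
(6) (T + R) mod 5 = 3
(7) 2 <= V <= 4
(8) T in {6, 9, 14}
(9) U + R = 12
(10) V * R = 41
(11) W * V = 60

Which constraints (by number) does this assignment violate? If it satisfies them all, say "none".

(1) W = 15, Q = 9; distinct — holds.
(2) V + R = 14; 14 mod 5 = 4, not 1 — does not hold.
(3) 4 / 2 = 2, so 2 divides 4 — holds.
(4) W = 15, but 15 is required to differ — does not hold.
(5) V * Q = 4 * 9 = 36 — holds.
(6) T + R = 19; 19 mod 5 = 4, not 3 — does not hold.
(7) V = 4 lies in [2, 4] — holds.
(8) T = 9 is in {6, 9, 14} — holds.
(9) U + R = 2 + 10 = 12 — holds.
(10) V * R = 4 * 10 = 40, not 41 — does not hold.
(11) W * V = 15 * 4 = 60 — holds.

The assignment fails constraints 2, 4, 6, and 10.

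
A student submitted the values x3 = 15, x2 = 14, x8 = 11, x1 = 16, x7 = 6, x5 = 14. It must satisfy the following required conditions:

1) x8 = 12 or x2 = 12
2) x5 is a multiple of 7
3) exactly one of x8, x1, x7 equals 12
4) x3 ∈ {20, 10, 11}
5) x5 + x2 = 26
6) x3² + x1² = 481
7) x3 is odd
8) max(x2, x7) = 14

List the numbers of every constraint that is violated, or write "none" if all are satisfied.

The assignment fails constraints 1, 3, 4, 5.

1) x8 = 11 ≠ 12 and x2 = 14 ≠ 12; both disjuncts false  ✘
2) 14 / 7 = 2, so 7 divides 14  ✔
3) x8=11, x1=16, x7=6; 0 of them equal 12, not exactly one  ✘
4) x3 = 15 is not in {20, 10, 11}  ✘
5) x5 + x2 = 14 + 14 = 28, not 26  ✘
6) x3² + x1² = 15² + 16² = 225 + 256 = 481  ✔
7) x3 = 15 is odd  ✔
8) max(14, 6) = 14  ✔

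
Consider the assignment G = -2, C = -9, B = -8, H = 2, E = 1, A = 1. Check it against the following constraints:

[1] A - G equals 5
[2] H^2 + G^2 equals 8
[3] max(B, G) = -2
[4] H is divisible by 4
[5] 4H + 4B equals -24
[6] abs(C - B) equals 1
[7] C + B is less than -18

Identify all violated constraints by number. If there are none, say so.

The assignment fails constraints 1, 4, 7.

[1] A - G = 1 - (-2) = 3, not 5  no
[2] H^2 + G^2 = 2^2 + (-2)^2 = 4 + 4 = 8  yes
[3] max(-8, -2) = -2  yes
[4] 2 = 4*0 + 2, so 4 does not divide 2  no
[5] 4H + 4B = 4(2) + 4(-8) = -24  yes
[6] abs(-9 - (-8)) = 1  yes
[7] C + B = -9 + (-8) = -17; -17 ≥ -18, bound -18 not met  no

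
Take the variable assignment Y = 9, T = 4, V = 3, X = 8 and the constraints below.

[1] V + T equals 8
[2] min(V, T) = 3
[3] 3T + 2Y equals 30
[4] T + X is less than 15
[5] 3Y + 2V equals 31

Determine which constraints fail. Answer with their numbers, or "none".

[1] V + T = 3 + 4 = 7, not 8 — violated.
[2] min(3, 4) = 3 — satisfied.
[3] 3T + 2Y = 3(4) + 2(9) = 30 — satisfied.
[4] T + X = 4 + 8 = 12; 12 < 15 — satisfied.
[5] 3Y + 2V = 3(9) + 2(3) = 33, not 31 — violated.

Constraints 1 and 5 do not hold.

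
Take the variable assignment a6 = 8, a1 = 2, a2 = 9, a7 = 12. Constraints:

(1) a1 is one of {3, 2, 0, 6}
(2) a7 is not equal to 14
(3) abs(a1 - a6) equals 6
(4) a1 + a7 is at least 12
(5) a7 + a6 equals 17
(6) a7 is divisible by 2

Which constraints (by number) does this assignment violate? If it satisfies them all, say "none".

(1) a1 = 2 is in {3, 2, 0, 6}  OK
(2) a7 = 12, and 12 ≠ 14  OK
(3) abs(2 - 8) = 6  OK
(4) a1 + a7 = 2 + 12 = 14; 14 ≥ 12  OK
(5) a7 + a6 = 12 + 8 = 20, not 17  FAIL
(6) 12 / 2 = 6, so 2 divides 12  OK

No — constraint 5 is not satisfied.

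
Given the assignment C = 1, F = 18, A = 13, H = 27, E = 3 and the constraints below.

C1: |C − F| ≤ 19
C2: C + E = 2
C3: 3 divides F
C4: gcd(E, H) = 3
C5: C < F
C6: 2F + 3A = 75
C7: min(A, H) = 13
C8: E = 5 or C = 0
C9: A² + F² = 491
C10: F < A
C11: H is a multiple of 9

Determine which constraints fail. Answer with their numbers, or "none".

The assignment fails constraints 2, 8, 9, and 10.

C1: |1 − 18| = 17; 17 ≤ 19 — holds.
C2: C + E = 1 + 3 = 4, not 2 — fails.
C3: 18 / 3 = 6, so 3 divides 18 — holds.
C4: gcd(3, 27) = 3 — holds.
C5: C = 1, F = 18; 1 < 18 — holds.
C6: 2F + 3A = 2(18) + 3(13) = 75 — holds.
C7: min(13, 27) = 13 — holds.
C8: E = 3 ≠ 5 and C = 1 ≠ 0; both disjuncts false — fails.
C9: A² + F² = 13² + 18² = 169 + 324 = 493, not 491 — fails.
C10: F = 18, A = 13; 18 ≥ 13 (want <) — fails.
C11: 27 / 9 = 3, so 9 divides 27 — holds.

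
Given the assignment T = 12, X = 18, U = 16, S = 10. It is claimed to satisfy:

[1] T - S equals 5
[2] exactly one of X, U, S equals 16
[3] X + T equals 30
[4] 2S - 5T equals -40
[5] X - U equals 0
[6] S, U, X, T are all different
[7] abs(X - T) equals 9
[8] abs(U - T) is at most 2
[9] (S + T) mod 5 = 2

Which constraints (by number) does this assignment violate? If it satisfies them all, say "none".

Constraints 1, 5, 7, and 8 are violated.

[1] T - S = 12 - 10 = 2, not 5 — violated.
[2] X=18, U=16, S=10; 1 of them equals 16 — OK.
[3] X + T = 18 + 12 = 30 — OK.
[4] 2S - 5T = 2(10) - 5(12) = -40 — OK.
[5] X - U = 18 - 16 = 2, not 0 — violated.
[6] values 10, 16, 18, 12 are pairwise distinct — OK.
[7] abs(18 - 12) = 6, not 9 — violated.
[8] abs(16 - 12) = 4; 4 > 2, exceeds bound 2 — violated.
[9] S + T = 22; 22 mod 5 = 2 — OK.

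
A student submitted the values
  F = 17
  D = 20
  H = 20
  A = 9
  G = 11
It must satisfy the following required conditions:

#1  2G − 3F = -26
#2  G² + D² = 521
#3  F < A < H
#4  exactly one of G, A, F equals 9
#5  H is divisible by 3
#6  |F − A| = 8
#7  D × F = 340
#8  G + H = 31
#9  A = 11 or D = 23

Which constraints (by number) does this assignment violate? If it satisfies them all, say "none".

Violated: 1, 3, 5, 9.

#1 2G − 3F = 2(11) − 3(17) = -29, not -26  ✗
#2 G² + D² = 11² + 20² = 121 + 400 = 521  ✓
#3 values 17, 9, 20; F = 17 is not < A = 9  ✗
#4 G=11, A=9, F=17; 1 of them equals 9  ✓
#5 20 = 3×6 + 2, so 3 does not divide 20  ✗
#6 |17 − 9| = 8  ✓
#7 D × F = 20 × 17 = 340  ✓
#8 G + H = 11 + 20 = 31  ✓
#9 A = 9 ≠ 11 and D = 20 ≠ 23; both disjuncts false  ✗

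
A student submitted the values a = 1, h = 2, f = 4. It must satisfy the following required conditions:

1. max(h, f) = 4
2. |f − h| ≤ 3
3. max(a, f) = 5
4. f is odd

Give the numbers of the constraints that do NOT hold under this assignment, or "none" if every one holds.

The assignment fails constraints 3 and 4.

1. max(2, 4) = 4 — holds.
2. |4 − 2| = 2; 2 ≤ 3 — holds.
3. max(1, 4) = 4, not 5 — fails.
4. f = 4 is even — fails.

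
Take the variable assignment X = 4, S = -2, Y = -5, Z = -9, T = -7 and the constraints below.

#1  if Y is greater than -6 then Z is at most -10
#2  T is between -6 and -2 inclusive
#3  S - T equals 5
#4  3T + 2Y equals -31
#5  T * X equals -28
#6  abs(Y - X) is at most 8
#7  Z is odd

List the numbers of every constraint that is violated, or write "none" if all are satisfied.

Violated: 1, 2, and 6.

#1 Y = -5 > -6, so we need Z ≤ -10; but Z = -9 > -10 — violated.
#2 T = -7 is outside [-6, -2] — violated.
#3 S - T = -2 - (-7) = 5 — OK.
#4 3T + 2Y = 3(-7) + 2(-5) = -31 — OK.
#5 T * X = -7 * 4 = -28 — OK.
#6 abs(-5 - 4) = 9; 9 > 8, exceeds bound 8 — violated.
#7 Z = -9 is odd — OK.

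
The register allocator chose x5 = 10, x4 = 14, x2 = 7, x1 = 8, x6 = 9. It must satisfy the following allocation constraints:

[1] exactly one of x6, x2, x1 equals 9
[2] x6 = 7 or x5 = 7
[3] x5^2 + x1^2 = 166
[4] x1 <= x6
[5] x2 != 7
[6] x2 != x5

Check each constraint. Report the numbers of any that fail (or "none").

The assignment fails constraints 2, 3, and 5.

[1] x6=9, x2=7, x1=8; 1 of them equals 9 — OK.
[2] x6 = 9 ≠ 7 and x5 = 10 ≠ 7; both disjuncts false — violated.
[3] x5^2 + x1^2 = 10^2 + 8^2 = 100 + 64 = 164, not 166 — violated.
[4] x1 = 8, x6 = 9; 8 ≤ 9 — OK.
[5] x2 = 7, but 7 is required to differ — violated.
[6] x2 = 7, x5 = 10; distinct — OK.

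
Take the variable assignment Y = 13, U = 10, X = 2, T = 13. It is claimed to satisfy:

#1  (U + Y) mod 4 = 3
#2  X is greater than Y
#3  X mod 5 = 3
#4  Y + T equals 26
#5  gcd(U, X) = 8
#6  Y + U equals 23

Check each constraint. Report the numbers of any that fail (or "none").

No — constraints 2, 3, 5 are not satisfied.

#1 U + Y = 23; 23 mod 4 = 3 — holds.
#2 X = 2, Y = 13; 2 ≤ 13 (want >) — does not hold.
#3 2 mod 5 = 2, not 3 — does not hold.
#4 Y + T = 13 + 13 = 26 — holds.
#5 gcd(10, 2) = 2, not 8 — does not hold.
#6 Y + U = 13 + 10 = 23 — holds.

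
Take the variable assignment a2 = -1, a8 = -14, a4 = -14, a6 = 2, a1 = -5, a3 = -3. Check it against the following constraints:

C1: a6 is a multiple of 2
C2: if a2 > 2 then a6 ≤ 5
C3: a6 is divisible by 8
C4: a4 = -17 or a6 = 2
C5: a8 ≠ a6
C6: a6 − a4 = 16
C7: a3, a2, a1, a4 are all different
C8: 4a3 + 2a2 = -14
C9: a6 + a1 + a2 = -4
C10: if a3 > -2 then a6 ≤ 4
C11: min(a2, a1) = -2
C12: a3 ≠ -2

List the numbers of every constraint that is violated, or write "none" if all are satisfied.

C1: 2 / 2 = 1, so 2 divides 2 — OK.
C2: a2 = -1, not > 2; antecedent false, conditional vacuously true — OK.
C3: 2 = 8×0 + 2, so 8 does not divide 2 — violated.
C4: a4 = -14 ≠ -17, but a6 = 2 = 2 (second disjunct) — OK.
C5: a8 = -14, a6 = 2; distinct — OK.
C6: a6 − a4 = 2 − (-14) = 16 — OK.
C7: values -3, -1, -5, -14 are pairwise distinct — OK.
C8: 4a3 + 2a2 = 4(-3) + 2(-1) = -14 — OK.
C9: a6 + a1 + a2 = 2 + (-5) + (-1) = -4 — OK.
C10: a3 = -3, not > -2; antecedent false, conditional vacuously true — OK.
C11: min(-1, -5) = -5, not -2 — violated.
C12: a3 = -3, and -3 ≠ -2 — OK.

Violated: 3 and 11.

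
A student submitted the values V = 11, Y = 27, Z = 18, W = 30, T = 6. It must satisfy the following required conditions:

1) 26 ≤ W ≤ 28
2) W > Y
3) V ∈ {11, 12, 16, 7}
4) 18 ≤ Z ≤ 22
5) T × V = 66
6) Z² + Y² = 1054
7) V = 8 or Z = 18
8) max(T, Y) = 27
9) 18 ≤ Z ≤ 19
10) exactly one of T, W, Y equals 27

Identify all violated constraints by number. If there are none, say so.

1) W = 30 is outside [26, 28] — fails.
2) W = 30, Y = 27; 30 > 27 — holds.
3) V = 11 is in {11, 12, 16, 7} — holds.
4) Z = 18 lies in [18, 22] — holds.
5) T × V = 6 × 11 = 66 — holds.
6) Z² + Y² = 18² + 27² = 324 + 729 = 1053, not 1054 — fails.
7) V = 11 ≠ 8, but Z = 18 = 18 (second disjunct) — holds.
8) max(6, 27) = 27 — holds.
9) Z = 18 lies in [18, 19] — holds.
10) T=6, W=30, Y=27; 1 of them equals 27 — holds.

The assignment fails constraints 1, 6.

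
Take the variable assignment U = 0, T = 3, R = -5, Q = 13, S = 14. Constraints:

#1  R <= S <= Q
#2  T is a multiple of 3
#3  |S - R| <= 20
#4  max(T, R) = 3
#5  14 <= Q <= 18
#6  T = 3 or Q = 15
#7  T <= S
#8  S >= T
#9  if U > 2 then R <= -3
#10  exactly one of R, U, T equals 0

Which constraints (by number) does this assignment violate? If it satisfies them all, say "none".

Violated: 1 and 5.

#1 values -5, 14, 13; S = 14 is not <= Q = 13 — does not hold.
#2 3 / 3 = 1, so 3 divides 3 — holds.
#3 |14 - (-5)| = 19; 19 ≤ 20 — holds.
#4 max(3, -5) = 3 — holds.
#5 Q = 13 is outside [14, 18] — does not hold.
#6 T = 3 = 3 (first disjunct) — holds.
#7 T = 3, S = 14; 3 ≤ 14 — holds.
#8 S = 14, T = 3; 14 ≥ 3 — holds.
#9 U = 0, not > 2; antecedent false, conditional vacuously true — holds.
#10 R=-5, U=0, T=3; 1 of them equals 0 — holds.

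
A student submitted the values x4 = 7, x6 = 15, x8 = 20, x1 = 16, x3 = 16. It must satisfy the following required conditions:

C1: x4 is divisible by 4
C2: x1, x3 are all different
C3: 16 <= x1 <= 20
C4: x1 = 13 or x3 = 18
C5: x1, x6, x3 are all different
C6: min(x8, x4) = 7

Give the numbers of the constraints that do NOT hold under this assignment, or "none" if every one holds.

Constraints 1, 2, 4, and 5 are violated.

C1: 7 = 4*1 + 3, so 4 does not divide 7 — fails.
C2: x1 = x3 = 16, not all different — fails.
C3: x1 = 16 lies in [16, 20] — holds.
C4: x1 = 16 ≠ 13 and x3 = 16 ≠ 18; both disjuncts false — fails.
C5: x1 = x3 = 16, not all different — fails.
C6: min(20, 7) = 7 — holds.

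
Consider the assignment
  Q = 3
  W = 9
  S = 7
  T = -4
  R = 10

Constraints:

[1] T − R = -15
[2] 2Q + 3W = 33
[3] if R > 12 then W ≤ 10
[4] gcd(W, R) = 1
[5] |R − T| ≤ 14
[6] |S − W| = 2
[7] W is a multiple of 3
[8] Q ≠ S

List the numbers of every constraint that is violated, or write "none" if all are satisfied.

Constraint 1 is violated.

[1] T − R = -4 − 10 = -14, not -15  ✘
[2] 2Q + 3W = 2(3) + 3(9) = 33  ✔
[3] R = 10, not > 12; antecedent false, conditional vacuously true  ✔
[4] gcd(9, 10) = 1  ✔
[5] |10 − (-4)| = 14; 14 ≤ 14  ✔
[6] |7 − 9| = 2  ✔
[7] 9 / 3 = 3, so 3 divides 9  ✔
[8] Q = 3, S = 7; distinct  ✔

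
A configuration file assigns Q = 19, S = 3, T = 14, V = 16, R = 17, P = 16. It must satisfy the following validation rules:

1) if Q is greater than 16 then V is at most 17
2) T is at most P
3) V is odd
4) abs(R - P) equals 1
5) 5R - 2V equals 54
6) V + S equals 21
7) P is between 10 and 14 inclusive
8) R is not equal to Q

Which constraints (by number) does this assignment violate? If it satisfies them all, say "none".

Constraints 3, 5, 6, 7 do not hold.

1) Q = 19 > 16, so we need V ≤ 17; V = 16 ≤ 17 — OK.
2) T = 14, P = 16; 14 ≤ 16 — OK.
3) V = 16 is even — violated.
4) abs(17 - 16) = 1 — OK.
5) 5R - 2V = 5(17) - 2(16) = 53, not 54 — violated.
6) V + S = 16 + 3 = 19, not 21 — violated.
7) P = 16 is outside [10, 14] — violated.
8) R = 17, Q = 19; distinct — OK.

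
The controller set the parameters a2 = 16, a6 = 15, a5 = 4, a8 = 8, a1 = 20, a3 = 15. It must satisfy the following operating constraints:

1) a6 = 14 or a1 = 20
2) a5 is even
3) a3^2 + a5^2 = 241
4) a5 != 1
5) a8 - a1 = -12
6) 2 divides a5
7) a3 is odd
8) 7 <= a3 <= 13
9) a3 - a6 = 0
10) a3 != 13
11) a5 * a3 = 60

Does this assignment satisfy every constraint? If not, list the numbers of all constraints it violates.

1) a6 = 15 ≠ 14, but a1 = 20 = 20 (second disjunct)  ✓
2) a5 = 4 is even  ✓
3) a3^2 + a5^2 = 15^2 + 4^2 = 225 + 16 = 241  ✓
4) a5 = 4, and 4 ≠ 1  ✓
5) a8 - a1 = 8 - 20 = -12  ✓
6) 4 / 2 = 2, so 2 divides 4  ✓
7) a3 = 15 is odd  ✓
8) a3 = 15 is outside [7, 13]  ✗
9) a3 - a6 = 15 - 15 = 0  ✓
10) a3 = 15, and 15 ≠ 13  ✓
11) a5 * a3 = 4 * 15 = 60  ✓

The assignment fails constraint 8.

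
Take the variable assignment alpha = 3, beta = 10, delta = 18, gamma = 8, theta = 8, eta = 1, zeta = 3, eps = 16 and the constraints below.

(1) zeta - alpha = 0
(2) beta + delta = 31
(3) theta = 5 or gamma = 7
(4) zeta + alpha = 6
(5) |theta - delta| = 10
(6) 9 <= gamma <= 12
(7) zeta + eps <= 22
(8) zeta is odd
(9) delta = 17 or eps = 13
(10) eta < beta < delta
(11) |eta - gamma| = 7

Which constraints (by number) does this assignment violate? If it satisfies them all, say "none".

Constraints 2, 3, 6, and 9 are violated.

(1) zeta - alpha = 3 - 3 = 0  holds
(2) beta + delta = 10 + 18 = 28, not 31  fails
(3) theta = 8 ≠ 5 and gamma = 8 ≠ 7; both disjuncts false  fails
(4) zeta + alpha = 3 + 3 = 6  holds
(5) |8 - 18| = 10  holds
(6) gamma = 8 is outside [9, 12]  fails
(7) zeta + eps = 3 + 16 = 19; 19 ≤ 22  holds
(8) zeta = 3 is odd  holds
(9) delta = 18 ≠ 17 and eps = 16 ≠ 13; both disjuncts false  fails
(10) values 1 < 10 < 18  holds
(11) |1 - 8| = 7  holds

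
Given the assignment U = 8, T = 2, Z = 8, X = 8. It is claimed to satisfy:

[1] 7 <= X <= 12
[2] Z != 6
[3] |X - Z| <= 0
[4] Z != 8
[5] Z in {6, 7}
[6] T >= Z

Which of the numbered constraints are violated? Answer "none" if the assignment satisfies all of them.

Constraints 4, 5, and 6 are violated.

[1] X = 8 lies in [7, 12] — satisfied.
[2] Z = 8, and 8 ≠ 6 — satisfied.
[3] |8 - 8| = 0; 0 ≤ 0 — satisfied.
[4] Z = 8, but 8 is required to differ — violated.
[5] Z = 8 is not in {6, 7} — violated.
[6] T = 2, Z = 8; 2 < 8 (want ≥) — violated.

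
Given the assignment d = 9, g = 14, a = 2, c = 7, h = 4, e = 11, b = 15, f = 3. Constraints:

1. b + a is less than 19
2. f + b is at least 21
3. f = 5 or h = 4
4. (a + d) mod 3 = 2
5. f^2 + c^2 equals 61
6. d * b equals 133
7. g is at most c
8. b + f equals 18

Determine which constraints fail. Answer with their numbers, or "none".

No — constraints 2, 5, 6, 7 are not satisfied.

1. b + a = 15 + 2 = 17; 17 < 19 — holds.
2. f + b = 3 + 15 = 18; 18 < 21, bound 21 not met — fails.
3. f = 3 ≠ 5, but h = 4 = 4 (second disjunct) — holds.
4. a + d = 11; 11 mod 3 = 2 — holds.
5. f^2 + c^2 = 3^2 + 7^2 = 9 + 49 = 58, not 61 — fails.
6. d * b = 9 * 15 = 135, not 133 — fails.
7. g = 14, c = 7; 14 > 7 (want ≤) — fails.
8. b + f = 15 + 3 = 18 — holds.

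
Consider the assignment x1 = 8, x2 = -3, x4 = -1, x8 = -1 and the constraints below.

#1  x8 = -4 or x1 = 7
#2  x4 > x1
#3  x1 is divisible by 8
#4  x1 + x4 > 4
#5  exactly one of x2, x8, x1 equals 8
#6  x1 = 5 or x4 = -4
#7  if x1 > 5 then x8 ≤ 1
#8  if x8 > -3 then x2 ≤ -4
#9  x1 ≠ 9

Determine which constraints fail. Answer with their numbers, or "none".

Constraints 1, 2, 6, and 8 do not hold.

#1 x8 = -1 ≠ -4 and x1 = 8 ≠ 7; both disjuncts false — violated.
#2 x4 = -1, x1 = 8; -1 ≤ 8 (want >) — violated.
#3 8 / 8 = 1, so 8 divides 8 — satisfied.
#4 x1 + x4 = 8 + (-1) = 7; 7 > 4 — satisfied.
#5 x2=-3, x8=-1, x1=8; 1 of them equals 8 — satisfied.
#6 x1 = 8 ≠ 5 and x4 = -1 ≠ -4; both disjuncts false — violated.
#7 x1 = 8 > 5, so we need x8 ≤ 1; x8 = -1 ≤ 1 — satisfied.
#8 x8 = -1 > -3, so we need x2 ≤ -4; but x2 = -3 > -4 — violated.
#9 x1 = 8, and 8 ≠ 9 — satisfied.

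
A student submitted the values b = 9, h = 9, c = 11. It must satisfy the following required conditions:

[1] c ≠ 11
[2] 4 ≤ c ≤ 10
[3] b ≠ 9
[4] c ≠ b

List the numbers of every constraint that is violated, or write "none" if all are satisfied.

No — constraints 1, 2, 3 are not satisfied.

[1] c = 11, but 11 is required to differ — fails.
[2] c = 11 is outside [4, 10] — fails.
[3] b = 9, but 9 is required to differ — fails.
[4] c = 11, b = 9; distinct — holds.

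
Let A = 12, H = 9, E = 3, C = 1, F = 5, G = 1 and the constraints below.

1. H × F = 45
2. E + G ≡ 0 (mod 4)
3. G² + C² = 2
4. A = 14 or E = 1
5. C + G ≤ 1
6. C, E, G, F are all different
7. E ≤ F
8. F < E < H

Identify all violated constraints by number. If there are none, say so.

Constraints 4, 5, 6, 8 do not hold.

1. H × F = 9 × 5 = 45 — holds.
2. E + G = 4; 4 mod 4 = 0 — holds.
3. G² + C² = 1² + 1² = 1 + 1 = 2 — holds.
4. A = 12 ≠ 14 and E = 3 ≠ 1; both disjuncts false — does not hold.
5. C + G = 1 + 1 = 2; 2 > 1, bound 1 not met — does not hold.
6. C = G = 1, not all different — does not hold.
7. E = 3, F = 5; 3 ≤ 5 — holds.
8. values 5, 3, 9; F = 5 is not < E = 3 — does not hold.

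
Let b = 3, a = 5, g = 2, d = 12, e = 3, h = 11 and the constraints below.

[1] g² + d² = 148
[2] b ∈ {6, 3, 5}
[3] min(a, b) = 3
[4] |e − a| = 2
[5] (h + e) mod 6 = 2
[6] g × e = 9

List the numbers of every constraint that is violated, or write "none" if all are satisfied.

[1] g² + d² = 2² + 12² = 4 + 144 = 148 — holds.
[2] b = 3 is in {6, 3, 5} — holds.
[3] min(5, 3) = 3 — holds.
[4] |3 − 5| = 2 — holds.
[5] h + e = 14; 14 mod 6 = 2 — holds.
[6] g × e = 2 × 3 = 6, not 9 — fails.

Violated: 6.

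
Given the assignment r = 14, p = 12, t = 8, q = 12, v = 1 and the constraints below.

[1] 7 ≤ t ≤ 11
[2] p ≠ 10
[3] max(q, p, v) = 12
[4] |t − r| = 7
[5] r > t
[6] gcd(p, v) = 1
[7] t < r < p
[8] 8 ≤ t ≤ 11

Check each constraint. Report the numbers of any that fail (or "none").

[1] t = 8 lies in [7, 11]  ✓
[2] p = 12, and 12 ≠ 10  ✓
[3] max(12, 12, 1) = 12  ✓
[4] |8 − 14| = 6, not 7  ✗
[5] r = 14, t = 8; 14 > 8  ✓
[6] gcd(12, 1) = 1  ✓
[7] values 8, 14, 12; r = 14 is not < p = 12  ✗
[8] t = 8 lies in [8, 11]  ✓

Constraints 4, 7 do not hold.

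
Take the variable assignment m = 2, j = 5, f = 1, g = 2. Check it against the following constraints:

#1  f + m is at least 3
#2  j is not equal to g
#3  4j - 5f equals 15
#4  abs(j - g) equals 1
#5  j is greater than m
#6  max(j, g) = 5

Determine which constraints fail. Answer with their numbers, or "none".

The assignment fails constraint 4.

#1 f + m = 1 + 2 = 3; 3 ≥ 3 — holds.
#2 j = 5, g = 2; distinct — holds.
#3 4j - 5f = 4(5) - 5(1) = 15 — holds.
#4 abs(5 - 2) = 3, not 1 — fails.
#5 j = 5, m = 2; 5 > 2 — holds.
#6 max(5, 2) = 5 — holds.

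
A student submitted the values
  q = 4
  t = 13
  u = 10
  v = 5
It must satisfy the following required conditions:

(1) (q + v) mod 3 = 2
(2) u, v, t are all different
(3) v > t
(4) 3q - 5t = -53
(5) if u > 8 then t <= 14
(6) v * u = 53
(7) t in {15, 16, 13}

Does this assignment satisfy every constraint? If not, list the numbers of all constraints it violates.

The assignment fails constraints 1, 3, and 6.

(1) q + v = 9; 9 mod 3 = 0, not 2 — violated.
(2) values 10, 5, 13 are pairwise distinct — satisfied.
(3) v = 5, t = 13; 5 ≤ 13 (want >) — violated.
(4) 3q - 5t = 3(4) - 5(13) = -53 — satisfied.
(5) u = 10 > 8, so we need t ≤ 14; t = 13 ≤ 14 — satisfied.
(6) v * u = 5 * 10 = 50, not 53 — violated.
(7) t = 13 is in {15, 16, 13} — satisfied.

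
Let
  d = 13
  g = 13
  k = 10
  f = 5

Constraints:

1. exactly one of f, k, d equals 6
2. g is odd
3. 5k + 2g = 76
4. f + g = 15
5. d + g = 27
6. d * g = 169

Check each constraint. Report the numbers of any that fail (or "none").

Violated: 1, 4, 5.

1. f=5, k=10, d=13; 0 of them equal 6, not exactly one  ✘
2. g = 13 is odd  ✔
3. 5k + 2g = 5(10) + 2(13) = 76  ✔
4. f + g = 5 + 13 = 18, not 15  ✘
5. d + g = 13 + 13 = 26, not 27  ✘
6. d * g = 13 * 13 = 169  ✔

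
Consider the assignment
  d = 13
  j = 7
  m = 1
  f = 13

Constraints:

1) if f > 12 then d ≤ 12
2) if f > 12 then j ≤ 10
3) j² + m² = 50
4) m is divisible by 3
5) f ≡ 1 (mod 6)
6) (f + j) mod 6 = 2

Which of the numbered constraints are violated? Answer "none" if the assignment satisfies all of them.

No — constraints 1 and 4 are not satisfied.

1) f = 13 > 12, so we need d ≤ 12; but d = 13 > 12  ✘
2) f = 13 > 12, so we need j ≤ 10; j = 7 ≤ 10  ✔
3) j² + m² = 7² + 1² = 49 + 1 = 50  ✔
4) 1 = 3×0 + 1, so 3 does not divide 1  ✘
5) 13 mod 6 = 1  ✔
6) f + j = 20; 20 mod 6 = 2  ✔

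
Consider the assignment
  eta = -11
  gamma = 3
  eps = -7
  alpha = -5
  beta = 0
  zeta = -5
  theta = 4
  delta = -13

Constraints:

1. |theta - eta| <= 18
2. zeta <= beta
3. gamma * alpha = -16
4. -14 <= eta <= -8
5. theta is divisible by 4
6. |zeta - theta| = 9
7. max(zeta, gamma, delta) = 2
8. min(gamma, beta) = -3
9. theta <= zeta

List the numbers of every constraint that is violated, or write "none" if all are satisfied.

1. |4 - (-11)| = 15; 15 ≤ 18  ✔
2. zeta = -5, beta = 0; -5 ≤ 0  ✔
3. gamma * alpha = 3 * (-5) = -15, not -16  ✘
4. eta = -11 lies in [-14, -8]  ✔
5. 4 / 4 = 1, so 4 divides 4  ✔
6. |-5 - 4| = 9  ✔
7. max(-5, 3, -13) = 3, not 2  ✘
8. min(3, 0) = 0, not -3  ✘
9. theta = 4, zeta = -5; 4 > -5 (want ≤)  ✘

Constraints 3, 7, 8, and 9 are violated.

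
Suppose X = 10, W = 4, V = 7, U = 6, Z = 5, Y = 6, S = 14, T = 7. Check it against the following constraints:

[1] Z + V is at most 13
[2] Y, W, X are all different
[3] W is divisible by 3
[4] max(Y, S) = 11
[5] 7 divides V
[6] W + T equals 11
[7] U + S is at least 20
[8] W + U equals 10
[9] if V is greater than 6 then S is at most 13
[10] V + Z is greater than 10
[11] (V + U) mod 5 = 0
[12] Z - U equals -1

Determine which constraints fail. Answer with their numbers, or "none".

No — constraints 3, 4, 9, and 11 are not satisfied.

[1] Z + V = 5 + 7 = 12; 12 ≤ 13  OK
[2] values 6, 4, 10 are pairwise distinct  OK
[3] 4 = 3*1 + 1, so 3 does not divide 4  FAIL
[4] max(6, 14) = 14, not 11  FAIL
[5] 7 / 7 = 1, so 7 divides 7  OK
[6] W + T = 4 + 7 = 11  OK
[7] U + S = 6 + 14 = 20; 20 ≥ 20  OK
[8] W + U = 4 + 6 = 10  OK
[9] V = 7 > 6, so we need S ≤ 13; but S = 14 > 13  FAIL
[10] V + Z = 7 + 5 = 12; 12 > 10  OK
[11] V + U = 13; 13 mod 5 = 3, not 0  FAIL
[12] Z - U = 5 - 6 = -1  OK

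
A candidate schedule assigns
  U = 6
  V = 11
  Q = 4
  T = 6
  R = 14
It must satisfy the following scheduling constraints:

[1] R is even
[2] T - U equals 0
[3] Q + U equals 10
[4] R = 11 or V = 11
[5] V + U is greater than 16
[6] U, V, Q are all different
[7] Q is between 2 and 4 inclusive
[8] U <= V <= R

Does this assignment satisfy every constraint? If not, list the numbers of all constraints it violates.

All constraints are satisfied.

[1] R = 14 is even  yes
[2] T - U = 6 - 6 = 0  yes
[3] Q + U = 4 + 6 = 10  yes
[4] R = 14 ≠ 11, but V = 11 = 11 (second disjunct)  yes
[5] V + U = 11 + 6 = 17; 17 > 16  yes
[6] values 6, 11, 4 are pairwise distinct  yes
[7] Q = 4 lies in [2, 4]  yes
[8] values 6 <= 11 <= 14  yes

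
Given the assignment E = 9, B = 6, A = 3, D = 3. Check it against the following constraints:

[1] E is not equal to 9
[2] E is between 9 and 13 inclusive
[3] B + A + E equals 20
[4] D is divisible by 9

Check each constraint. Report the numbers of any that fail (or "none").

The assignment fails constraints 1, 3, and 4.

[1] E = 9, but 9 is required to differ  FAIL
[2] E = 9 lies in [9, 13]  OK
[3] B + A + E = 6 + 3 + 9 = 18, not 20  FAIL
[4] 3 = 9*0 + 3, so 9 does not divide 3  FAIL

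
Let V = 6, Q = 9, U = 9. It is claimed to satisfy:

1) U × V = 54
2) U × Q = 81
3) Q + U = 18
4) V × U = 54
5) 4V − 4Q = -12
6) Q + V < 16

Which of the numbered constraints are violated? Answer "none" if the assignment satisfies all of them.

Yes — all constraints hold.

1) U × V = 9 × 6 = 54 — holds.
2) U × Q = 9 × 9 = 81 — holds.
3) Q + U = 9 + 9 = 18 — holds.
4) V × U = 6 × 9 = 54 — holds.
5) 4V − 4Q = 4(6) − 4(9) = -12 — holds.
6) Q + V = 9 + 6 = 15; 15 < 16 — holds.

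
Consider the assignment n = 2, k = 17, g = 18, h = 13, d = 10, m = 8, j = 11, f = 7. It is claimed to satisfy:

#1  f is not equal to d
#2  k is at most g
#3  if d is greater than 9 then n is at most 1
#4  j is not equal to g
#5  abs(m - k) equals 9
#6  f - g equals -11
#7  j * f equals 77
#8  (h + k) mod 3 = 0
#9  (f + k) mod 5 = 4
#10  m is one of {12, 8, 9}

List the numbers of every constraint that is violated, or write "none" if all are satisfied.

#1 f = 7, d = 10; distinct  ✔
#2 k = 17, g = 18; 17 ≤ 18  ✔
#3 d = 10 > 9, so we need n ≤ 1; but n = 2 > 1  ✘
#4 j = 11, g = 18; distinct  ✔
#5 abs(8 - 17) = 9  ✔
#6 f - g = 7 - 18 = -11  ✔
#7 j * f = 11 * 7 = 77  ✔
#8 h + k = 30; 30 mod 3 = 0  ✔
#9 f + k = 24; 24 mod 5 = 4  ✔
#10 m = 8 is in {12, 8, 9}  ✔

Violated: 3.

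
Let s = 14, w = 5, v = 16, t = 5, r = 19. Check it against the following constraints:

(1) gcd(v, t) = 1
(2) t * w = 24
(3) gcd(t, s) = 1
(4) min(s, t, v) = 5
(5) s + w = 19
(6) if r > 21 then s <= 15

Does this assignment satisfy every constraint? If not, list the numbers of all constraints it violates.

(1) gcd(16, 5) = 1 — holds.
(2) t * w = 5 * 5 = 25, not 24 — fails.
(3) gcd(5, 14) = 1 — holds.
(4) min(14, 5, 16) = 5 — holds.
(5) s + w = 14 + 5 = 19 — holds.
(6) r = 19, not > 21; antecedent false, conditional vacuously true — holds.

Constraint 2 does not hold.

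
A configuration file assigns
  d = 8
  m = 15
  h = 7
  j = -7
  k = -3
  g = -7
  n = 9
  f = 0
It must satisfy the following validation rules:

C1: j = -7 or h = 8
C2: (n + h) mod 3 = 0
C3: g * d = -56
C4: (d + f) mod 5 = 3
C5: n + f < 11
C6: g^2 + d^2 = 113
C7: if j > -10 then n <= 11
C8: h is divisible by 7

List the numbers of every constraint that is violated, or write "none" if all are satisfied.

Violated: 2.

C1: j = -7 = -7 (first disjunct)  ✓
C2: n + h = 16; 16 mod 3 = 1, not 0  ✗
C3: g * d = -7 * 8 = -56  ✓
C4: d + f = 8; 8 mod 5 = 3  ✓
C5: n + f = 9 + 0 = 9; 9 < 11  ✓
C6: g^2 + d^2 = (-7)^2 + 8^2 = 49 + 64 = 113  ✓
C7: j = -7 > -10, so we need n ≤ 11; n = 9 ≤ 11  ✓
C8: 7 / 7 = 1, so 7 divides 7  ✓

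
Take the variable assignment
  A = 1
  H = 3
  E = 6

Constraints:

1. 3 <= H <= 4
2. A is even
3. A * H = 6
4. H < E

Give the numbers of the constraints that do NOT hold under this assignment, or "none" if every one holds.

No — constraints 2 and 3 are not satisfied.

1. H = 3 lies in [3, 4]  yes
2. A = 1 is odd  no
3. A * H = 1 * 3 = 3, not 6  no
4. H = 3, E = 6; 3 < 6  yes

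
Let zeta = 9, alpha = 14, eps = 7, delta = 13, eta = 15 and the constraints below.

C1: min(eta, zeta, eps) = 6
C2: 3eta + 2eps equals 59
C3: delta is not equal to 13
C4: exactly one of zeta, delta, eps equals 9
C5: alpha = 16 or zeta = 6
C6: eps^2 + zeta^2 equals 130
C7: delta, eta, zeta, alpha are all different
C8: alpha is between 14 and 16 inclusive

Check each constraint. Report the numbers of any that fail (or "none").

C1: min(15, 9, 7) = 7, not 6  fails
C2: 3eta + 2eps = 3(15) + 2(7) = 59  holds
C3: delta = 13, but 13 is required to differ  fails
C4: zeta=9, delta=13, eps=7; 1 of them equals 9  holds
C5: alpha = 14 ≠ 16 and zeta = 9 ≠ 6; both disjuncts false  fails
C6: eps^2 + zeta^2 = 7^2 + 9^2 = 49 + 81 = 130  holds
C7: values 13, 15, 9, 14 are pairwise distinct  holds
C8: alpha = 14 lies in [14, 16]  holds

Constraints 1, 3, and 5 do not hold.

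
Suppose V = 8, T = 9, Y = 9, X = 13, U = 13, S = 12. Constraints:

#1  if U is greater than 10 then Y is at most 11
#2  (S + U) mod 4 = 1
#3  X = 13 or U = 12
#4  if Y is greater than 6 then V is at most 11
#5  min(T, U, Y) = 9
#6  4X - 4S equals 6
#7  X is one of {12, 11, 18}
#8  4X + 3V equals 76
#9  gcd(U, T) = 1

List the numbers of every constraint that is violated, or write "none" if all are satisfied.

The assignment fails constraints 6, 7.

#1 U = 13 > 10, so we need Y ≤ 11; Y = 9 ≤ 11 — satisfied.
#2 S + U = 25; 25 mod 4 = 1 — satisfied.
#3 X = 13 = 13 (first disjunct) — satisfied.
#4 Y = 9 > 6, so we need V ≤ 11; V = 8 ≤ 11 — satisfied.
#5 min(9, 13, 9) = 9 — satisfied.
#6 4X - 4S = 4(13) - 4(12) = 4, not 6 — violated.
#7 X = 13 is not in {12, 11, 18} — violated.
#8 4X + 3V = 4(13) + 3(8) = 76 — satisfied.
#9 gcd(13, 9) = 1 — satisfied.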